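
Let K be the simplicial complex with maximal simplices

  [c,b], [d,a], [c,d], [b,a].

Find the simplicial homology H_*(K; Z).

H_0 = Z,  H_1 = Z.

Fix the vertex order a < b < c < d and write every simplex with vertices in increasing order. Then dim K = 1 and the simplices of K are:

  0-simplices (4): a, b, c, d
  1-simplices (4): ab, ad, bc, cd

Hence C_0 ≅ Z^4, C_1 ≅ Z^4.

Boundary ∂_1: C_1 → C_0 sends each edge [p,q] (with p < q) to q − p. For instance
  ∂bc = c − b.
As a 4×4 matrix over Z this has rank 3, with invariant factors (1,1,1).

Computing H_k = (kernel of ∂_k) / (image of ∂_{k+1}):

  H_0: rank C_0 − rank ∂_1 = 4 − 3 = 1, and the invariant factors of ∂_1 are all 1, so H_0 = Z.
  H_1: rank ker ∂_1 − rank ∂_2 = (4 − 3) − 0 = 1, and there is no ∂_2, so H_1 = Z.

As a check, the Euler characteristic is 4 − 4 = 0, which agrees with 1 − 1 = 0.
(K is a triangulation of the circle S^1.)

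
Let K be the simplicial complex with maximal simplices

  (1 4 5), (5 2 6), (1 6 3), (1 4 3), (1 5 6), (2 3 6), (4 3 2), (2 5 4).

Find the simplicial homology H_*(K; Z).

H_0 ≅ Z,  H_1 = 0,  H_2 ≅ Z.

K has 6 vertices, 12 edges, 8 triangles.
rank ∂_0 = 0, rank ∂_1 = 5 ⇒ b_0 = 6 − 0 − 5 = 1; all invariant factors of ∂_1 are 1 so no torsion. So H_0 ≅ Z.
rank ∂_1 = 5, rank ∂_2 = 7 ⇒ b_1 = 12 − 5 − 7 = 0; all invariant factors of ∂_2 are 1 so no torsion. So H_1 ≅ 0.
rank ∂_2 = 7, rank ∂_3 = 0 ⇒ b_2 = 8 − 7 − 0 = 1. So H_2 ≅ Z.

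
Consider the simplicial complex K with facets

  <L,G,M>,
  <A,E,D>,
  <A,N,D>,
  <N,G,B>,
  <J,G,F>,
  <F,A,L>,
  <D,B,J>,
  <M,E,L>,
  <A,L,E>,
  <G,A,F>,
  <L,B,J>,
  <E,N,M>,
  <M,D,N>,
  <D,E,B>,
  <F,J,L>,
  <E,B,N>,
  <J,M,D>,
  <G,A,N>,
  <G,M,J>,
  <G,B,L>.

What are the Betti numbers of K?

b_0 = 1, b_1 = 1, b_2 = 0.

Take the total order A < B < D < E < F < G < J < L < M < N on the vertex set. Then K (dimension 2) consists of the simplices:

  0-simplices (10): A, B, D, E, F, G, J, L, M, N
  1-simplices (30): AD, AE, AF, AG, AL, AN, BD, BE, BG, BJ, BL, BN, DE, DJ, DM, DN, EL, EM, EN, FG, FJ, FL, GJ, GL, GM, GN, JL, JM, LM, MN
  2-simplices (20): ADE, ADN, AEL, AFG, AFL, AGN, BDE, BDJ, BEN, BGL, BGN, BJL, DJM, DMN, ELM, EMN, FGJ, FJL, GJM, GLM

giving chain groups C_0 ≅ Z^10, C_1 ≅ Z^30, C_2 ≅ Z^20.

Boundary ∂_1: C_1 → C_0 is given by ∂[p,q] = [q] − [p].
As a 10×30 matrix over Z this has rank 9, with invariant factors (1,1,1,1,1,1,1,1,1).

The boundary map ∂_2: C_2 → C_1 acts by ∂[p,q,r] = [q,r] − [p,r] + [p,q]. For instance
  ∂AFL = FL − AL + AF,
  ∂ADN = DN − AN + AD.
As a 30×20 matrix over Z this has rank 20, with invariant factors (1,1,1,1,1,1,1,1,1,1,1,1,1,1,1,1,1,1,1,2).

Computing H_k = (kernel of ∂_k) / (image of ∂_{k+1}):

  H_0: rank C_0 − rank ∂_1 = 10 − 9 = 1, and the invariant factors of ∂_1 are all 1, so H_0 = Z.
  H_1: rank ker ∂_1 − rank ∂_2 = (30 − 9) − 20 = 1, and ∂_2 has invariant factor 2 > 1, so H_1 = Z ⊕ Z_2.
  H_2: rank ker ∂_2 − rank ∂_3 = (20 − 20) − 0 = 0, and there is no ∂_3, so H_2 = 0.

As a check, the Euler characteristic is 10 − 30 + 20 = 0, which agrees with 1 − 1 + 0 = 0.
(K is a triangulation of the Klein bottle.)

Hence the Betti numbers are b_0 = 1, b_1 = 1, b_2 = 0.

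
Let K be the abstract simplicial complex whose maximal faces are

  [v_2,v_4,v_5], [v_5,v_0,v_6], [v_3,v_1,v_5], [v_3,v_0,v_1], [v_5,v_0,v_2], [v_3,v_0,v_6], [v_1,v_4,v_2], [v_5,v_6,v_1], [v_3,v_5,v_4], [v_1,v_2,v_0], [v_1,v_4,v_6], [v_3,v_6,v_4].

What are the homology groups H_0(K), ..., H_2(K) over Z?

H_0 ≅ Z,  H_1 ≅ Z_2,  H_2 = 0.

Take the total order v_0 < v_1 < v_2 < v_3 < v_4 < v_5 < v_6 on the vertex set. Then K (dimension 2) consists of the simplices:

  0-simplices (7): [v_0], [v_1], [v_2], [v_3], [v_4], [v_5], [v_6]
  1-simplices (18): (18 of them)
  2-simplices (12): (12 of them)

giving chain groups C_0 ≅ Z^7, C_1 ≅ Z^18, C_2 ≅ Z^12.

The boundary map ∂_1: C_1 → C_0 sends each edge [p,q] (with p < q) to q − p.
This gives a 7×18 integer matrix of rank 6; reducing to Smith normal form yields diagonal entries (1,1,1,1,1,1).

The boundary map ∂_2: C_2 → C_1 maps a triangle to the signed sum of its edges. For instance
  ∂[v_3,v_4,v_5] = [v_4,v_5] − [v_3,v_5] + [v_3,v_4],
  ∂[v_3,v_4,v_6] = [v_4,v_6] − [v_3,v_6] + [v_3,v_4].
This gives a 18×12 integer matrix of rank 12; reducing to Smith normal form yields diagonal entries (1,1,1,1,1,1,1,1,1,1,1,2).

Now H_k = ker ∂_k / im ∂_{k+1}, so:

  H_0: rank C_0 − rank ∂_1 = 7 − 6 = 1, and the invariant factors of ∂_1 are all 1, so H_0 = Z.
  H_1: rank ker ∂_1 − rank ∂_2 = (18 − 6) − 12 = 0, and ∂_2 has invariant factor 2 > 1, so H_1 = Z_2.
  H_2: rank ker ∂_2 − rank ∂_3 = (12 − 12) − 0 = 0, and there is no ∂_3, so H_2 = 0.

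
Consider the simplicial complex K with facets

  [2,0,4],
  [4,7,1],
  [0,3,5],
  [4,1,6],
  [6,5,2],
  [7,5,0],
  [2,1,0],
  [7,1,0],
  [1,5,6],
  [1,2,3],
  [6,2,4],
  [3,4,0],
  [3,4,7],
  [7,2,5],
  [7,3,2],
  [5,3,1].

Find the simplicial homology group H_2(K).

Fix the vertex order 0 < 1 < 2 < 3 < 4 < 5 < 6 < 7 and write every simplex with vertices in increasing order. Then dim K = 2 and the simplices of K are:

  0-simplices (8): [0], [1], [2], [3], [4], [5], [6], [7]
  1-simplices (24): (24 of them)
  2-simplices (16): [0,1,2], [0,1,7], [0,2,4], [0,3,4], [0,3,5], [0,5,7], [1,2,3], [1,3,5], [1,4,6], [1,4,7], [1,5,6], [2,3,7], [2,4,6], [2,5,6], [2,5,7], [3,4,7]

so the chain groups are C_0 ≅ Z^8, C_1 ≅ Z^24, C_2 ≅ Z^16.

∂_1: C_1 → C_0 is given by ∂[p,q] = [q] − [p]. For instance
  ∂[4,6] = [6] − [4].
The 8×24 boundary matrix has rank 7 and Smith normal form diag(1,1,1,1,1,1,1).

Boundary ∂_2: C_2 → C_1 acts by ∂[p,q,r] = [q,r] − [p,r] + [p,q]. For instance
  ∂[1,5,6] = [5,6] − [1,6] + [1,5],
  ∂[0,1,7] = [1,7] − [0,7] + [0,1].
As a 24×16 matrix over Z this has rank 15, with invariant factors (1,1,1,1,1,1,1,1,1,1,1,1,1,1,1).

Computing H_k = (kernel of ∂_k) / (image of ∂_{k+1}):

  H_2: rank ker ∂_2 − rank ∂_3 = (16 − 15) − 0 = 1, and there is no ∂_3, so H_2 ≅ Z.

H_2 = Z.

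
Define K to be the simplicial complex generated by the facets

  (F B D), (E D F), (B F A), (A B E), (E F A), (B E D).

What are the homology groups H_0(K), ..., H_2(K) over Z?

H_0 = Z,  H_1 = 0,  H_2 = Z.

Take the total order A < B < D < E < F on the vertex set. Then K (dimension 2) consists of the simplices:

  0-simplices (5): A, B, D, E, F
  1-simplices (9): AB, AE, AF, BD, BE, BF, DE, DF, EF
  2-simplices (6): ABE, ABF, AEF, BDE, BDF, DEF

Hence C_0 ≅ Z^5, C_1 ≅ Z^9, C_2 ≅ Z^6.

Boundary ∂_1: C_1 → C_0 sends each edge [p,q] (with p < q) to q − p.
The 5×9 boundary matrix has rank 4 and Smith normal form diag(1,1,1,1).

∂_2: C_2 → C_1 sends each 2-simplex [p,q,r] to [q,r] − [p,r] + [p,q]. For instance
  ∂AEF = EF − AF + AE,
  ∂ABF = BF − AF + AB.
This gives a 9×6 integer matrix of rank 5; reducing to Smith normal form yields diagonal entries (1,1,1,1,1).

Reading off H_k = ker ∂_k / im ∂_{k+1}:

  H_0: rank C_0 − rank ∂_1 = 5 − 4 = 1, and the invariant factors of ∂_1 are all 1, so H_0 ≅ Z.
  H_1: rank ker ∂_1 − rank ∂_2 = (9 − 4) − 5 = 0, and the invariant factors of ∂_2 are all 1, so H_1 ≅ 0.
  H_2: rank ker ∂_2 − rank ∂_3 = (6 − 5) − 0 = 1, and there is no ∂_3, so H_2 ≅ Z.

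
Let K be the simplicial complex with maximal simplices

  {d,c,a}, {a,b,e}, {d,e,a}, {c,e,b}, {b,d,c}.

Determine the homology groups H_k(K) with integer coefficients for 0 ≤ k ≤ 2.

H_0 = Z,  H_1 = Z,  H_2 = 0.

Order the vertices as a < b < c < d < e. Listing each simplex with vertices in this order, K has dimension 2 with simplices:

  0-simplices (5): a, b, c, d, e
  1-simplices (10): ab, ac, ad, ae, bc, bd, be, cd, ce, de
  2-simplices (5): abe, acd, ade, bcd, bce

giving chain groups C_0 ≅ Z^5, C_1 ≅ Z^10, C_2 ≅ Z^5.

The boundary map ∂_1: C_1 → C_0 sends each edge [p,q] (with p < q) to q − p. For instance
  ∂ac = c − a.
This gives a 5×10 integer matrix of rank 4; reducing to Smith normal form yields diagonal entries (1,1,1,1).

∂_2: C_2 → C_1 acts by ∂[p,q,r] = [q,r] − [p,r] + [p,q]. For instance
  ∂abe = be − ae + ab,
  ∂acd = cd − ad + ac.
This gives a 10×5 integer matrix of rank 5; reducing to Smith normal form yields diagonal entries (1,1,1,1,1).

From H_k ≅ ker(∂_k) / im(∂_{k+1}) we obtain:

  H_0: rank C_0 − rank ∂_1 = 5 − 4 = 1, and the invariant factors of ∂_1 are all 1, so H_0 = Z.
  H_1: rank ker ∂_1 − rank ∂_2 = (10 − 4) − 5 = 1, and the invariant factors of ∂_2 are all 1, so H_1 = Z.
  H_2: rank ker ∂_2 − rank ∂_3 = (5 − 5) − 0 = 0, and there is no ∂_3, so H_2 = 0.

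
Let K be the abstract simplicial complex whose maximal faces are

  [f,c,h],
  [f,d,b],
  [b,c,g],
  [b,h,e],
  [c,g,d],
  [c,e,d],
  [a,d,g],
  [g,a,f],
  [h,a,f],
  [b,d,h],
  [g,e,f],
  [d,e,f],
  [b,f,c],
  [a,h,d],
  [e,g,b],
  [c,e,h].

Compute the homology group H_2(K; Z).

K has 8 vertices, 24 edges, 16 triangles.
rank ∂_2 = 15, rank ∂_3 = 0 ⇒ b_2 = 16 − 15 − 0 = 1. So H_2 = Z.

H_2 ≅ Z.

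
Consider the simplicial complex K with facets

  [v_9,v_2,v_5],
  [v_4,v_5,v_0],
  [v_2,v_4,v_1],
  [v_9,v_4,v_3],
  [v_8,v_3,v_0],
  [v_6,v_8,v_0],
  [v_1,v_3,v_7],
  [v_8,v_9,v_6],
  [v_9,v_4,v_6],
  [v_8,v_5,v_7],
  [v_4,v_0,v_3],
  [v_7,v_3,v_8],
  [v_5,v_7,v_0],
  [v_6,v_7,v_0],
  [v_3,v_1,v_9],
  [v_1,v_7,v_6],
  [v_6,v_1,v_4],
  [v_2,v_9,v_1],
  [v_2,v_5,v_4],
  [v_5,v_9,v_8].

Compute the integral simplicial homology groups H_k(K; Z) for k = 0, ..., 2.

Order the vertices as v_0 < v_1 < v_2 < v_3 < v_4 < v_5 < v_6 < v_7 < v_8 < v_9. Listing each simplex with vertices in this order, K has dimension 2 with simplices:

  0-simplices (10): [v_0], [v_1], [v_2], [v_3], [v_4], [v_5], [v_6], [v_7], [v_8], [v_9]
  1-simplices (30): (30 of them)
  2-simplices (20): (20 of them)

so the chain groups are C_0 ≅ Z^10, C_1 ≅ Z^30, C_2 ≅ Z^20.

The boundary map ∂_1: C_1 → C_0 is given by ∂[p,q] = [q] − [p].
This gives a 10×30 integer matrix of rank 9; reducing to Smith normal form yields diagonal entries (1,1,1,1,1,1,1,1,1).

Boundary ∂_2: C_2 → C_1 sends each 2-simplex [p,q,r] to [q,r] − [p,r] + [p,q]. For instance
  ∂[v_6,v_8,v_9] = [v_8,v_9] − [v_6,v_9] + [v_6,v_8],
  ∂[v_5,v_7,v_8] = [v_7,v_8] − [v_5,v_8] + [v_5,v_7].
The 30×20 boundary matrix has rank 20 and Smith normal form diag(1,1,1,1,1,1,1,1,1,1,1,1,1,1,1,1,1,1,1,2).

Now H_k = ker ∂_k / im ∂_{k+1}, so:

  H_0: rank C_0 − rank ∂_1 = 10 − 9 = 1, and the invariant factors of ∂_1 are all 1, so H_0 ≅ Z.
  H_1: rank ker ∂_1 − rank ∂_2 = (30 − 9) − 20 = 1, and ∂_2 has invariant factor 2 > 1, so H_1 ≅ Z ⊕ Z/2.
  H_2: rank ker ∂_2 − rank ∂_3 = (20 − 20) − 0 = 0, and there is no ∂_3, so H_2 ≅ 0.

H_0 = Z,  H_1 = Z ⊕ Z/2,  H_2 = 0.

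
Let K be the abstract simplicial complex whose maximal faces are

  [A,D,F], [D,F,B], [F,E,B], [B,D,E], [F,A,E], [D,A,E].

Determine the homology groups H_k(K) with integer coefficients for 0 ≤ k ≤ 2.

H_0 = Z,  H_1 = 0,  H_2 = Z.

Fix the vertex order A < B < D < E < F and write every simplex with vertices in increasing order. Then dim K = 2 and the simplices of K are:

  0-simplices (5): A, B, D, E, F
  1-simplices (9): AD, AE, AF, BD, BE, BF, DE, DF, EF
  2-simplices (6): ADE, ADF, AEF, BDE, BDF, BEF

Hence C_0 ≅ Z^5, C_1 ≅ Z^9, C_2 ≅ Z^6.

∂_1: C_1 → C_0 maps an edge to its endpoints' difference, ∂[p,q] = q − p.
The 5×9 boundary matrix has rank 4 and Smith normal form diag(1,1,1,1).

The boundary map ∂_2: C_2 → C_1 sends each 2-simplex [p,q,r] to [q,r] − [p,r] + [p,q]. For instance
  ∂ADF = DF − AF + AD,
  ∂BEF = EF − BF + BE.
The 9×6 boundary matrix has rank 5 and Smith normal form diag(1,1,1,1,1).

Reading off H_k = ker ∂_k / im ∂_{k+1}:

  H_0: rank C_0 − rank ∂_1 = 5 − 4 = 1, and the invariant factors of ∂_1 are all 1, so H_0 ≅ Z.
  H_1: rank ker ∂_1 − rank ∂_2 = (9 − 4) − 5 = 0, and the invariant factors of ∂_2 are all 1, so H_1 ≅ 0.
  H_2: rank ker ∂_2 − rank ∂_3 = (6 − 5) − 0 = 1, and there is no ∂_3, so H_2 ≅ Z.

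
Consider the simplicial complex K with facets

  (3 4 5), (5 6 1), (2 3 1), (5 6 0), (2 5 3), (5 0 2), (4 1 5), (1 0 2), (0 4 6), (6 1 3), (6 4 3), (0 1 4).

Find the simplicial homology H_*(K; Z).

H_0 = Z,  H_1 = Z/2Z,  H_2 = 0.

Take the total order 0 < 1 < 2 < 3 < 4 < 5 < 6 on the vertex set. Then K (dimension 2) consists of the simplices:

  0-simplices (7): [0], [1], [2], [3], [4], [5], [6]
  1-simplices (18): [0,1], [0,2], [0,4], [0,5], [0,6], [1,2], [1,3], [1,4], [1,5], [1,6], [2,3], [2,5], [3,4], [3,5], [3,6], [4,5], [4,6], [5,6]
  2-simplices (12): [0,1,2], [0,1,4], [0,2,5], [0,4,6], [0,5,6], [1,2,3], [1,3,6], [1,4,5], [1,5,6], [2,3,5], [3,4,5], [3,4,6]

giving chain groups C_0 ≅ Z^7, C_1 ≅ Z^18, C_2 ≅ Z^12.

The boundary map ∂_1: C_1 → C_0 sends each edge [p,q] (with p < q) to q − p.
The 7×18 boundary matrix has rank 6 and Smith normal form diag(1,1,1,1,1,1).

The boundary map ∂_2: C_2 → C_1 maps a triangle to the signed sum of its edges. For instance
  ∂[0,2,5] = [2,5] − [0,5] + [0,2],
  ∂[0,4,6] = [4,6] − [0,6] + [0,4].
The 18×12 boundary matrix has rank 12 and Smith normal form diag(1,1,1,1,1,1,1,1,1,1,1,2).

Computing H_k = (kernel of ∂_k) / (image of ∂_{k+1}):

  H_0: rank C_0 − rank ∂_1 = 7 − 6 = 1, and the invariant factors of ∂_1 are all 1, so H_0 ≅ Z.
  H_1: rank ker ∂_1 − rank ∂_2 = (18 − 6) − 12 = 0, and ∂_2 has invariant factor 2 > 1, so H_1 ≅ Z/2Z.
  H_2: rank ker ∂_2 − rank ∂_3 = (12 − 12) − 0 = 0, and there is no ∂_3, so H_2 ≅ 0.

(K is a triangulation of the real projective plane RP^2.)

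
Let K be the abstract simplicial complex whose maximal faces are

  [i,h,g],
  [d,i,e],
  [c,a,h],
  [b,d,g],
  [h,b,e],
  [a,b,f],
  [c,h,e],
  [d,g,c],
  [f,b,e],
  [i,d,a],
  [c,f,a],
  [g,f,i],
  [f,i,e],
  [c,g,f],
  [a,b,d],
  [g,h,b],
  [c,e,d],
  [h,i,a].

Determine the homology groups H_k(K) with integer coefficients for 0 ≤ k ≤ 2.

H_0 = Z,  H_1 = Z^2,  H_2 = Z.

Take the total order a < b < c < d < e < f < g < h < i on the vertex set. Then K (dimension 2) consists of the simplices:

  0-simplices (9): a, b, c, d, e, f, g, h, i
  1-simplices (27): ab, ac, ad, af, ah, ai, bd, be, bf, bg, bh, cd, ce, cf, cg, ch, de, dg, di, ef, eh, ei, fg, fi, gh, gi, hi
  2-simplices (18): abd, abf, acf, ach, adi, ahi, bdg, bef, beh, bgh, cde, cdg, ceh, cfg, dei, efi, fgi, ghi

Hence C_0 ≅ Z^9, C_1 ≅ Z^27, C_2 ≅ Z^18.

The boundary map ∂_1: C_1 → C_0 maps an edge to its endpoints' difference, ∂[p,q] = q − p. For instance
  ∂be = e − b.
The 9×27 boundary matrix has rank 8 and Smith normal form diag(1,1,1,1,1,1,1,1).

The boundary map ∂_2: C_2 → C_1 acts by ∂[p,q,r] = [q,r] − [p,r] + [p,q]. For instance
  ∂cdg = dg − cg + cd,
  ∂ceh = eh − ch + ce.
This gives a 27×18 integer matrix of rank 17; reducing to Smith normal form yields diagonal entries (1,1,1,1,1,1,1,1,1,1,1,1,1,1,1,1,1).

From H_k ≅ ker(∂_k) / im(∂_{k+1}) we obtain:

  H_0: rank C_0 − rank ∂_1 = 9 − 8 = 1, and the invariant factors of ∂_1 are all 1, so H_0 = Z.
  H_1: rank ker ∂_1 − rank ∂_2 = (27 − 8) − 17 = 2, and the invariant factors of ∂_2 are all 1, so H_1 = Z^2.
  H_2: rank ker ∂_2 − rank ∂_3 = (18 − 17) − 0 = 1, and there is no ∂_3, so H_2 = Z.

(K is a triangulation of the torus T^2.)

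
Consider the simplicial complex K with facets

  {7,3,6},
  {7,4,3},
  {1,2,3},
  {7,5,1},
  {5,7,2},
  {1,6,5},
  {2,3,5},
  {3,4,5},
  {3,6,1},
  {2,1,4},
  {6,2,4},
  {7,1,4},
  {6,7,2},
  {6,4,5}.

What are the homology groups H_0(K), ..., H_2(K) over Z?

Fix the vertex order 1 < 2 < 3 < 4 < 5 < 6 < 7 and write every simplex with vertices in increasing order. Then dim K = 2 and the simplices of K are:

  0-simplices (7): [1], [2], [3], [4], [5], [6], [7]
  1-simplices (21): [1,2], [1,3], [1,4], [1,5], [1,6], [1,7], [2,3], [2,4], [2,5], [2,6], [2,7], [3,4], [3,5], [3,6], [3,7], [4,5], [4,6], [4,7], [5,6], [5,7], [6,7]
  2-simplices (14): [1,2,3], [1,2,4], [1,3,6], [1,4,7], [1,5,6], [1,5,7], [2,3,5], [2,4,6], [2,5,7], [2,6,7], [3,4,5], [3,4,7], [3,6,7], [4,5,6]

Hence C_0 ≅ Z^7, C_1 ≅ Z^21, C_2 ≅ Z^14.

Boundary ∂_1: C_1 → C_0 maps an edge to its endpoints' difference, ∂[p,q] = q − p.
This gives a 7×21 integer matrix of rank 6; reducing to Smith normal form yields diagonal entries (1,1,1,1,1,1).

Boundary ∂_2: C_2 → C_1 sends each 2-simplex [p,q,r] to [q,r] − [p,r] + [p,q]. For instance
  ∂[2,5,7] = [5,7] − [2,7] + [2,5],
  ∂[2,3,5] = [3,5] − [2,5] + [2,3].
This gives a 21×14 integer matrix of rank 13; reducing to Smith normal form yields diagonal entries (1,1,1,1,1,1,1,1,1,1,1,1,1).

Computing H_k = (kernel of ∂_k) / (image of ∂_{k+1}):

  H_0: rank C_0 − rank ∂_1 = 7 − 6 = 1, and the invariant factors of ∂_1 are all 1, so H_0 ≅ Z.
  H_1: rank ker ∂_1 − rank ∂_2 = (21 − 6) − 13 = 2, and the invariant factors of ∂_2 are all 1, so H_1 ≅ Z^2.
  H_2: rank ker ∂_2 − rank ∂_3 = (14 − 13) − 0 = 1, and there is no ∂_3, so H_2 ≅ Z.

As a check, the Euler characteristic is 7 − 21 + 14 = 0, which agrees with 1 − 2 + 1 = 0.

H_0 = Z,  H_1 = Z^2,  H_2 = Z.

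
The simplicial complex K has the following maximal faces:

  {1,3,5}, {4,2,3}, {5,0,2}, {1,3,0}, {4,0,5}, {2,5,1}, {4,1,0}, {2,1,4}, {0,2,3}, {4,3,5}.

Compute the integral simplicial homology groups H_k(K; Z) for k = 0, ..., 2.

H_0 = Z,  H_1 = Z/2,  H_2 = 0.

Order the vertices as 0 < 1 < 2 < 3 < 4 < 5. Listing each simplex with vertices in this order, K has dimension 2 with simplices:

  0-simplices (6): [0], [1], [2], [3], [4], [5]
  1-simplices (15): [0,1], [0,2], [0,3], [0,4], [0,5], [1,2], [1,3], [1,4], [1,5], [2,3], [2,4], [2,5], [3,4], [3,5], [4,5]
  2-simplices (10): [0,1,3], [0,1,4], [0,2,3], [0,2,5], [0,4,5], [1,2,4], [1,2,5], [1,3,5], [2,3,4], [3,4,5]

giving chain groups C_0 ≅ Z^6, C_1 ≅ Z^15, C_2 ≅ Z^10.

The boundary map ∂_1: C_1 → C_0 is given by ∂[p,q] = [q] − [p].
The 6×15 boundary matrix has rank 5 and Smith normal form diag(1,1,1,1,1).

The boundary map ∂_2: C_2 → C_1 acts by ∂[p,q,r] = [q,r] − [p,r] + [p,q]. For instance
  ∂[0,2,5] = [2,5] − [0,5] + [0,2],
  ∂[0,2,3] = [2,3] − [0,3] + [0,2].
As a 15×10 matrix over Z this has rank 10, with invariant factors (1,1,1,1,1,1,1,1,1,2).

Computing H_k = (kernel of ∂_k) / (image of ∂_{k+1}):

  H_0: rank C_0 − rank ∂_1 = 6 − 5 = 1, and the invariant factors of ∂_1 are all 1, so H_0 ≅ Z.
  H_1: rank ker ∂_1 − rank ∂_2 = (15 − 5) − 10 = 0, and ∂_2 has invariant factor 2 > 1, so H_1 ≅ Z/2.
  H_2: rank ker ∂_2 − rank ∂_3 = (10 − 10) − 0 = 0, and there is no ∂_3, so H_2 ≅ 0.

As a check, the Euler characteristic is 6 − 15 + 10 = 1, which agrees with 1 − 0 + 0 = 1.
(K is a triangulation of the real projective plane RP^2.)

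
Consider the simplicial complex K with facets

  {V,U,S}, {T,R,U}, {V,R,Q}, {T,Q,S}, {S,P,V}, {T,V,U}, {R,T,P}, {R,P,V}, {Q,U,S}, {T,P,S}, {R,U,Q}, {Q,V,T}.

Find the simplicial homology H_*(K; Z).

H_0 = Z,  H_1 = Z/2,  H_2 = 0.

We work with the vertex ordering P < Q < R < S < T < U < V. The simplices of K, each written with vertices in increasing order, are:

  0-simplices (7): P, Q, R, S, T, U, V
  1-simplices (18): PR, PS, PT, PV, QR, QS, QT, QU, QV, RT, RU, RV, ST, SU, SV, TU, TV, UV
  2-simplices (12): PRT, PRV, PST, PSV, QRU, QRV, QST, QSU, QTV, RTU, SUV, TUV

Hence C_0 ≅ Z^7, C_1 ≅ Z^18, C_2 ≅ Z^12.

∂_1: C_1 → C_0 is given by ∂[p,q] = [q] − [p]. For instance
  ∂TV = V − T.
The resulting 7×18 matrix has rank 6, and its Smith normal form has invariant factors (1,1,1,1,1,1).

∂_2: C_2 → C_1 sends each 2-simplex [p,q,r] to [q,r] − [p,r] + [p,q]. For instance
  ∂PSV = SV − PV + PS,
  ∂PST = ST − PT + PS.
This gives a 18×12 integer matrix of rank 12; reducing to Smith normal form yields diagonal entries (1,1,1,1,1,1,1,1,1,1,1,2).

From H_k ≅ ker(∂_k) / im(∂_{k+1}) we obtain:

  H_0: rank C_0 − rank ∂_1 = 7 − 6 = 1, and the invariant factors of ∂_1 are all 1, so H_0 = Z.
  H_1: rank ker ∂_1 − rank ∂_2 = (18 − 6) − 12 = 0, and ∂_2 has invariant factor 2 > 1, so H_1 = Z/2.
  H_2: rank ker ∂_2 − rank ∂_3 = (12 − 12) − 0 = 0, and there is no ∂_3, so H_2 = 0.

As a check, the Euler characteristic is 7 − 18 + 12 = 1, which agrees with 1 − 0 + 0 = 1.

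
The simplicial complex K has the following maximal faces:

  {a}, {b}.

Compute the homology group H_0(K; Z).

H_0 ≅ Z^2.

Take the total order a < b on the vertex set. Then K (dimension 0) consists of the simplices:

  0-simplices (2): a, b

giving chain groups C_0 ≅ Z^2.

Reading off H_k = ker ∂_k / im ∂_{k+1}:

  H_0: rank C_0 − rank ∂_1 = 2 − 0 = 2, and there is no ∂_1, so H_0 ≅ Z^2.

(K is a triangulation of a set of 2 points.)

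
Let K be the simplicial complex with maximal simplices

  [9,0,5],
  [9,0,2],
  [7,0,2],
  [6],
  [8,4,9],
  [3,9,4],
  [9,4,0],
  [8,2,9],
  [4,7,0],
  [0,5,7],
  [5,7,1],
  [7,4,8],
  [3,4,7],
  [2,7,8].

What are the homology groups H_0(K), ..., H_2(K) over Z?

H_0 = Z^2,  H_1 = 0,  H_2 = Z.

Take the total order 0 < 1 < 2 < 3 < 4 < 5 < 6 < 7 < 8 < 9 on the vertex set. Then K (dimension 2) consists of the simplices:

  0-simplices (10): [0], [1], [2], [3], [4], [5], [6], [7], [8], [9]
  1-simplices (20): [0,2], [0,4], [0,5], [0,7], [0,9], [1,5], [1,7], [2,7], [2,8], [2,9], [3,4], [3,7], [3,9], [4,7], [4,8], [4,9], [5,7], [5,9], [7,8], [8,9]
  2-simplices (13): [0,2,7], [0,2,9], [0,4,7], [0,4,9], [0,5,7], [0,5,9], [1,5,7], [2,7,8], [2,8,9], [3,4,7], [3,4,9], [4,7,8], [4,8,9]

giving chain groups C_0 ≅ Z^10, C_1 ≅ Z^20, C_2 ≅ Z^13.

The boundary map ∂_1: C_1 → C_0 is given by ∂[p,q] = [q] − [p]. For instance
  ∂[4,8] = [8] − [4].
As a 10×20 matrix over Z this has rank 8, with invariant factors (1,1,1,1,1,1,1,1).

The boundary map ∂_2: C_2 → C_1 acts by ∂[p,q,r] = [q,r] − [p,r] + [p,q]. For instance
  ∂[3,4,7] = [4,7] − [3,7] + [3,4],
  ∂[4,7,8] = [7,8] − [4,8] + [4,7].
The resulting 20×13 matrix has rank 12, and its Smith normal form has invariant factors (1,1,1,1,1,1,1,1,1,1,1,1).

Computing H_k = (kernel of ∂_k) / (image of ∂_{k+1}):

  H_0: rank C_0 − rank ∂_1 = 10 − 8 = 2, and the invariant factors of ∂_1 are all 1, so H_0 = Z^2.
  H_1: rank ker ∂_1 − rank ∂_2 = (20 − 8) − 12 = 0, and the invariant factors of ∂_2 are all 1, so H_1 = 0.
  H_2: rank ker ∂_2 − rank ∂_3 = (13 − 12) − 0 = 1, and there is no ∂_3, so H_2 = Z.

As a check, the Euler characteristic is 10 − 20 + 13 = 3, which agrees with 2 − 0 + 1 = 3.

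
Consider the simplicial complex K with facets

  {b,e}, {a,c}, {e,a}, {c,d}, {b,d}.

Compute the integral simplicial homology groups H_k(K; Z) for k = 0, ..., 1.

Take the total order a < b < c < d < e on the vertex set. Then K (dimension 1) consists of the simplices:

  0-simplices (5): a, b, c, d, e
  1-simplices (5): ac, ae, bd, be, cd

giving chain groups C_0 ≅ Z^5, C_1 ≅ Z^5.

∂_1: C_1 → C_0 is given by ∂[p,q] = [q] − [p].
The 5×5 boundary matrix has rank 4 and Smith normal form diag(1,1,1,1).

From H_k ≅ ker(∂_k) / im(∂_{k+1}) we obtain:

  H_0: rank C_0 − rank ∂_1 = 5 − 4 = 1, and the invariant factors of ∂_1 are all 1, so H_0 ≅ Z.
  H_1: rank ker ∂_1 − rank ∂_2 = (5 − 4) − 0 = 1, and there is no ∂_2, so H_1 ≅ Z.

H_0 ≅ Z,  H_1 ≅ Z.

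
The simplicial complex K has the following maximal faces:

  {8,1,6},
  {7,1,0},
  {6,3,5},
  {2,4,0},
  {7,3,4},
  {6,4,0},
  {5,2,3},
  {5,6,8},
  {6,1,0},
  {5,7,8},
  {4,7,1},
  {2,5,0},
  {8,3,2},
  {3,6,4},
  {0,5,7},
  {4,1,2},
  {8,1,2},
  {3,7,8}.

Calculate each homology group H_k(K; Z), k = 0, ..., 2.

Take the total order 0 < 1 < 2 < 3 < 4 < 5 < 6 < 7 < 8 on the vertex set. Then K (dimension 2) consists of the simplices:

  0-simplices (9): [0], [1], [2], [3], [4], [5], [6], [7], [8]
  1-simplices (27): (27 of them)
  2-simplices (18): [0,1,6], [0,1,7], [0,2,4], [0,2,5], [0,4,6], [0,5,7], [1,2,4], [1,2,8], [1,4,7], [1,6,8], [2,3,5], [2,3,8], [3,4,6], [3,4,7], [3,5,6], [3,7,8], [5,6,8], [5,7,8]

so the chain groups are C_0 ≅ Z^9, C_1 ≅ Z^27, C_2 ≅ Z^18.

∂_1: C_1 → C_0 maps an edge to its endpoints' difference, ∂[p,q] = q − p.
This gives a 9×27 integer matrix of rank 8; reducing to Smith normal form yields diagonal entries (1,1,1,1,1,1,1,1).

The boundary map ∂_2: C_2 → C_1 acts by ∂[p,q,r] = [q,r] − [p,r] + [p,q]. For instance
  ∂[2,3,5] = [3,5] − [2,5] + [2,3],
  ∂[3,7,8] = [7,8] − [3,8] + [3,7].
The resulting 27×18 matrix has rank 18, and its Smith normal form has invariant factors (1,1,1,1,1,1,1,1,1,1,1,1,1,1,1,1,1,2).

Reading off H_k = ker ∂_k / im ∂_{k+1}:

  H_0: rank C_0 − rank ∂_1 = 9 − 8 = 1, and the invariant factors of ∂_1 are all 1, so H_0 ≅ Z.
  H_1: rank ker ∂_1 − rank ∂_2 = (27 − 8) − 18 = 1, and ∂_2 has invariant factor 2 > 1, so H_1 ≅ Z × Z/2.
  H_2: rank ker ∂_2 − rank ∂_3 = (18 − 18) − 0 = 0, and there is no ∂_3, so H_2 ≅ 0.

H_0 = Z,  H_1 = Z × Z/2,  H_2 = 0.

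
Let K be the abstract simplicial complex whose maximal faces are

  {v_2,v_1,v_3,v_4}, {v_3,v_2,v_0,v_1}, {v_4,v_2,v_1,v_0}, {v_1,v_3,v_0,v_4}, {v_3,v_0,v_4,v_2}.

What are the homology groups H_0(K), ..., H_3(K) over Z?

H_0 = Z,  H_1 = 0,  H_2 = 0,  H_3 = Z.

Order the vertices as v_0 < v_1 < v_2 < v_3 < v_4. Listing each simplex with vertices in this order, K has dimension 3 with simplices:

  0-simplices (5): [v_0], [v_1], [v_2], [v_3], [v_4]
  1-simplices (10): [v_0,v_1], [v_0,v_2], [v_0,v_3], [v_0,v_4], [v_1,v_2], [v_1,v_3], [v_1,v_4], [v_2,v_3], [v_2,v_4], [v_3,v_4]
  2-simplices (10): [v_0,v_1,v_2], [v_0,v_1,v_3], [v_0,v_1,v_4], [v_0,v_2,v_3], [v_0,v_2,v_4], [v_0,v_3,v_4], [v_1,v_2,v_3], [v_1,v_2,v_4], [v_1,v_3,v_4], [v_2,v_3,v_4]
  3-simplices (5): [v_0,v_1,v_2,v_3], [v_0,v_1,v_2,v_4], [v_0,v_1,v_3,v_4], [v_0,v_2,v_3,v_4], [v_1,v_2,v_3,v_4]

Hence C_0 ≅ Z^5, C_1 ≅ Z^10, C_2 ≅ Z^10, C_3 ≅ Z^5.

∂_1: C_1 → C_0 is given by ∂[p,q] = [q] − [p].
The resulting 5×10 matrix has rank 4, and its Smith normal form has invariant factors (1,1,1,1).

The boundary map ∂_2: C_2 → C_1 sends each 2-simplex [p,q,r] to [q,r] − [p,r] + [p,q]. For instance
  ∂[v_0,v_1,v_4] = [v_1,v_4] − [v_0,v_4] + [v_0,v_1],
  ∂[v_0,v_1,v_3] = [v_1,v_3] − [v_0,v_3] + [v_0,v_1].
As a 10×10 matrix over Z this has rank 6, with invariant factors (1,1,1,1,1,1).

The boundary map ∂_3: C_3 → C_2 sends each 3-simplex σ to the alternating sum Σ_i (−1)^i (σ with its i-th vertex removed). For instance
  ∂[v_0,v_1,v_2,v_4] = [v_1,v_2,v_4] − [v_0,v_2,v_4] + [v_0,v_1,v_4] − [v_0,v_1,v_2],
  ∂[v_0,v_1,v_2,v_3] = [v_1,v_2,v_3] − [v_0,v_2,v_3] + [v_0,v_1,v_3] − [v_0,v_1,v_2].
The resulting 10×5 matrix has rank 4, and its Smith normal form has invariant factors (1,1,1,1).

Reading off H_k = ker ∂_k / im ∂_{k+1}:

  H_0: rank C_0 − rank ∂_1 = 5 − 4 = 1, and the invariant factors of ∂_1 are all 1, so H_0 ≅ Z.
  H_1: rank ker ∂_1 − rank ∂_2 = (10 − 4) − 6 = 0, and the invariant factors of ∂_2 are all 1, so H_1 ≅ 0.
  H_2: rank ker ∂_2 − rank ∂_3 = (10 − 6) − 4 = 0, and the invariant factors of ∂_3 are all 1, so H_2 ≅ 0.
  H_3: rank ker ∂_3 − rank ∂_4 = (5 − 4) − 0 = 1, and there is no ∂_4, so H_3 ≅ Z.

(K is a triangulation of the 3-sphere S^3.)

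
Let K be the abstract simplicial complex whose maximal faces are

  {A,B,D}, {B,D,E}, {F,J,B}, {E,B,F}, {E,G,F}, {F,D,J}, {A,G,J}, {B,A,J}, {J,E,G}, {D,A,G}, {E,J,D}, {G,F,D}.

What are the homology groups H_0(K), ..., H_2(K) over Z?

Take the total order A < B < D < E < F < G < J on the vertex set. Then K (dimension 2) consists of the simplices:

  0-simplices (7): A, B, D, E, F, G, J
  1-simplices (18): AB, AD, AG, AJ, BD, BE, BF, BJ, DE, DF, DG, DJ, EF, EG, EJ, FG, FJ, GJ
  2-simplices (12): ABD, ABJ, ADG, AGJ, BDE, BEF, BFJ, DEJ, DFG, DFJ, EFG, EGJ

giving chain groups C_0 ≅ Z^7, C_1 ≅ Z^18, C_2 ≅ Z^12.

Boundary ∂_1: C_1 → C_0 maps an edge to its endpoints' difference, ∂[p,q] = q − p. For instance
  ∂AJ = J − A.
The 7×18 boundary matrix has rank 6 and Smith normal form diag(1,1,1,1,1,1).

The boundary map ∂_2: C_2 → C_1 acts by ∂[p,q,r] = [q,r] − [p,r] + [p,q]. For instance
  ∂BFJ = FJ − BJ + BF,
  ∂DEJ = EJ − DJ + DE.
The 18×12 boundary matrix has rank 12 and Smith normal form diag(1,1,1,1,1,1,1,1,1,1,1,2).

Reading off H_k = ker ∂_k / im ∂_{k+1}:

  H_0: rank C_0 − rank ∂_1 = 7 − 6 = 1, and the invariant factors of ∂_1 are all 1, so H_0 = Z.
  H_1: rank ker ∂_1 − rank ∂_2 = (18 − 6) − 12 = 0, and ∂_2 has invariant factor 2 > 1, so H_1 = Z/2.
  H_2: rank ker ∂_2 − rank ∂_3 = (12 − 12) − 0 = 0, and there is no ∂_3, so H_2 = 0.

(K is a triangulation of the real projective plane RP^2.)

H_0 = Z,  H_1 = Z/2,  H_2 = 0.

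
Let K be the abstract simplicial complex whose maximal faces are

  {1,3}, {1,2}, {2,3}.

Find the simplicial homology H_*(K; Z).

We work with the vertex ordering 1 < 2 < 3. The simplices of K, each written with vertices in increasing order, are:

  0-simplices (3): [1], [2], [3]
  1-simplices (3): [1,2], [1,3], [2,3]

so the chain groups are C_0 ≅ Z^3, C_1 ≅ Z^3.

∂_1: C_1 → C_0 is given by ∂[p,q] = [q] − [p].
The resulting 3×3 matrix has rank 2, and its Smith normal form has invariant factors (1,1).

From H_k ≅ ker(∂_k) / im(∂_{k+1}) we obtain:

  H_0: rank C_0 − rank ∂_1 = 3 − 2 = 1, and the invariant factors of ∂_1 are all 1, so H_0 = Z.
  H_1: rank ker ∂_1 − rank ∂_2 = (3 − 2) − 0 = 1, and there is no ∂_2, so H_1 = Z.

H_0 = Z,  H_1 = Z.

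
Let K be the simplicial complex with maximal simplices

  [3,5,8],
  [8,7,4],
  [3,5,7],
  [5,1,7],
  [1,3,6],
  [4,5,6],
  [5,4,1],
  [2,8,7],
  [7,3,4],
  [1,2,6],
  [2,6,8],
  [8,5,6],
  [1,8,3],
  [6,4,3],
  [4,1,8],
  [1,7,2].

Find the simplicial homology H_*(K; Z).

We work with the vertex ordering 1 < 2 < 3 < 4 < 5 < 6 < 7 < 8. The simplices of K, each written with vertices in increasing order, are:

  0-simplices (8): [1], [2], [3], [4], [5], [6], [7], [8]
  1-simplices (24): (24 of them)
  2-simplices (16): [1,2,6], [1,2,7], [1,3,6], [1,3,8], [1,4,5], [1,4,8], [1,5,7], [2,6,8], [2,7,8], [3,4,6], [3,4,7], [3,5,7], [3,5,8], [4,5,6], [4,7,8], [5,6,8]

giving chain groups C_0 ≅ Z^8, C_1 ≅ Z^24, C_2 ≅ Z^16.

Boundary ∂_1: C_1 → C_0 sends each edge [p,q] (with p < q) to q − p. For instance
  ∂[1,3] = [3] − [1].
The 8×24 boundary matrix has rank 7 and Smith normal form diag(1,1,1,1,1,1,1).

∂_2: C_2 → C_1 sends each 2-simplex [p,q,r] to [q,r] − [p,r] + [p,q]. For instance
  ∂[2,7,8] = [7,8] − [2,8] + [2,7],
  ∂[3,4,7] = [4,7] − [3,7] + [3,4].
The 24×16 boundary matrix has rank 15 and Smith normal form diag(1,1,1,1,1,1,1,1,1,1,1,1,1,1,1).

Now H_k = ker ∂_k / im ∂_{k+1}, so:

  H_0: rank C_0 − rank ∂_1 = 8 − 7 = 1, and the invariant factors of ∂_1 are all 1, so H_0 ≅ Z.
  H_1: rank ker ∂_1 − rank ∂_2 = (24 − 7) − 15 = 2, and the invariant factors of ∂_2 are all 1, so H_1 ≅ Z^2.
  H_2: rank ker ∂_2 − rank ∂_3 = (16 − 15) − 0 = 1, and there is no ∂_3, so H_2 ≅ Z.

H_0 ≅ Z,  H_1 ≅ Z^2,  H_2 ≅ Z.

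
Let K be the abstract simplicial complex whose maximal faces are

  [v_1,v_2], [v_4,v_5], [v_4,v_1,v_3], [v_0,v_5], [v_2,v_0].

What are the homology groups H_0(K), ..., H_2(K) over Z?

H_0 = Z,  H_1 = Z,  H_2 = 0.

Order the vertices as v_0 < v_1 < v_2 < v_3 < v_4 < v_5. Listing each simplex with vertices in this order, K has dimension 2 with simplices:

  0-simplices (6): [v_0], [v_1], [v_2], [v_3], [v_4], [v_5]
  1-simplices (7): [v_0,v_2], [v_0,v_5], [v_1,v_2], [v_1,v_3], [v_1,v_4], [v_3,v_4], [v_4,v_5]
  2-simplices (1): [v_1,v_3,v_4]

Hence C_0 ≅ Z^6, C_1 ≅ Z^7, C_2 ≅ Z^1.

∂_1: C_1 → C_0 is given by ∂[p,q] = [q] − [p].
As a 6×7 matrix over Z this has rank 5, with invariant factors (1,1,1,1,1).

Boundary ∂_2: C_2 → C_1 sends each 2-simplex [p,q,r] to [q,r] − [p,r] + [p,q]. For instance
  ∂[v_1,v_3,v_4] = [v_3,v_4] − [v_1,v_4] + [v_1,v_3].
The resulting 7×1 matrix has rank 1, and its Smith normal form has invariant factors (1).

Reading off H_k = ker ∂_k / im ∂_{k+1}:

  H_0: rank C_0 − rank ∂_1 = 6 − 5 = 1, and the invariant factors of ∂_1 are all 1, so H_0 ≅ Z.
  H_1: rank ker ∂_1 − rank ∂_2 = (7 − 5) − 1 = 1, and the invariant factors of ∂_2 are all 1, so H_1 ≅ Z.
  H_2: rank ker ∂_2 − rank ∂_3 = (1 − 1) − 0 = 0, and there is no ∂_3, so H_2 ≅ 0.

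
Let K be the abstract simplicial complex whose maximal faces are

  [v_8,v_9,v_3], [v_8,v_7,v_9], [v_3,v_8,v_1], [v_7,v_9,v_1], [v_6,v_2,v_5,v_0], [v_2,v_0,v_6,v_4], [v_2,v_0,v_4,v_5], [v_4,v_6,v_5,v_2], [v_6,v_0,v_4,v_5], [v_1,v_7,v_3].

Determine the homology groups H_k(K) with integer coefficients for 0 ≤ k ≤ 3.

We work with the vertex ordering v_0 < v_1 < v_2 < v_3 < v_4 < v_5 < v_6 < v_7 < v_8 < v_9. The simplices of K, each written with vertices in increasing order, are:

  0-simplices (10): [v_0], [v_1], [v_2], [v_3], [v_4], [v_5], [v_6], [v_7], [v_8], [v_9]
  1-simplices (20): (20 of them)
  2-simplices (15): (15 of them)
  3-simplices (5): [v_0,v_2,v_4,v_5], [v_0,v_2,v_4,v_6], [v_0,v_2,v_5,v_6], [v_0,v_4,v_5,v_6], [v_2,v_4,v_5,v_6]

so the chain groups are C_0 ≅ Z^10, C_1 ≅ Z^20, C_2 ≅ Z^15, C_3 ≅ Z^5.

∂_1: C_1 → C_0 is given by ∂[p,q] = [q] − [p].
This gives a 10×20 integer matrix of rank 8; reducing to Smith normal form yields diagonal entries (1,1,1,1,1,1,1,1).

The boundary map ∂_2: C_2 → C_1 acts by ∂[p,q,r] = [q,r] − [p,r] + [p,q]. For instance
  ∂[v_0,v_2,v_6] = [v_2,v_6] − [v_0,v_6] + [v_0,v_2],
  ∂[v_0,v_4,v_6] = [v_4,v_6] − [v_0,v_6] + [v_0,v_4].
The 20×15 boundary matrix has rank 11 and Smith normal form diag(1,1,1,1,1,1,1,1,1,1,1).

∂_3: C_3 → C_2 sends each 3-simplex σ to the alternating sum Σ_i (−1)^i (σ with its i-th vertex removed). For instance
  ∂[v_2,v_4,v_5,v_6] = [v_4,v_5,v_6] − [v_2,v_5,v_6] + [v_2,v_4,v_6] − [v_2,v_4,v_5],
  ∂[v_0,v_2,v_5,v_6] = [v_2,v_5,v_6] − [v_0,v_5,v_6] + [v_0,v_2,v_6] − [v_0,v_2,v_5].
As a 15×5 matrix over Z this has rank 4, with invariant factors (1,1,1,1).

Now H_k = ker ∂_k / im ∂_{k+1}, so:

  H_0: rank C_0 − rank ∂_1 = 10 − 8 = 2, and the invariant factors of ∂_1 are all 1, so H_0 = Z^2.
  H_1: rank ker ∂_1 − rank ∂_2 = (20 − 8) − 11 = 1, and the invariant factors of ∂_2 are all 1, so H_1 = Z.
  H_2: rank ker ∂_2 − rank ∂_3 = (15 − 11) − 4 = 0, and the invariant factors of ∂_3 are all 1, so H_2 = 0.
  H_3: rank ker ∂_3 − rank ∂_4 = (5 − 4) − 0 = 1, and there is no ∂_4, so H_3 = Z.

As a check, the Euler characteristic is 10 − 20 + 15 − 5 = 0, which agrees with 2 − 1 + 0 − 1 = 0.

H_0 = Z^2,  H_1 = Z,  H_2 = 0,  H_3 = Z.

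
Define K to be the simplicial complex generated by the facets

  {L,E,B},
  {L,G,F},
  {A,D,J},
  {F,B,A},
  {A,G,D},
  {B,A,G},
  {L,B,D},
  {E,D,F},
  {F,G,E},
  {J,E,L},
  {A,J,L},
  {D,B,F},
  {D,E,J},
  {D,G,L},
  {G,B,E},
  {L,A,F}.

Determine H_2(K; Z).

H_2 = Z.

We work with the vertex ordering A < B < D < E < F < G < J < L. The simplices of K, each written with vertices in increasing order, are:

  0-simplices (8): A, B, D, E, F, G, J, L
  1-simplices (24): AB, AD, AF, AG, AJ, AL, BD, BE, BF, BG, BL, DE, DF, DG, DJ, DL, EF, EG, EJ, EL, FG, FL, GL, JL
  2-simplices (16): ABF, ABG, ADG, ADJ, AFL, AJL, BDF, BDL, BEG, BEL, DEF, DEJ, DGL, EFG, EJL, FGL

so the chain groups are C_0 ≅ Z^8, C_1 ≅ Z^24, C_2 ≅ Z^16.

The boundary map ∂_1: C_1 → C_0 maps an edge to its endpoints' difference, ∂[p,q] = q − p. For instance
  ∂BD = D − B.
This gives a 8×24 integer matrix of rank 7; reducing to Smith normal form yields diagonal entries (1,1,1,1,1,1,1).

∂_2: C_2 → C_1 sends each 2-simplex [p,q,r] to [q,r] − [p,r] + [p,q]. For instance
  ∂ABG = BG − AG + AB,
  ∂BEG = EG − BG + BE.
The resulting 24×16 matrix has rank 15, and its Smith normal form has invariant factors (1,1,1,1,1,1,1,1,1,1,1,1,1,1,1).

Now H_k = ker ∂_k / im ∂_{k+1}, so:

  H_2: rank ker ∂_2 − rank ∂_3 = (16 − 15) − 0 = 1, and there is no ∂_3, so H_2 ≅ Z.

(K is a triangulation of the torus T^2.)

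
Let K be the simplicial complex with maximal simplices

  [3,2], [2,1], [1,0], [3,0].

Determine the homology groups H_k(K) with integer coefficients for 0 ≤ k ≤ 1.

H_0 = Z,  H_1 = Z.

Order the vertices as 0 < 1 < 2 < 3. Listing each simplex with vertices in this order, K has dimension 1 with simplices:

  0-simplices (4): [0], [1], [2], [3]
  1-simplices (4): [0,1], [0,3], [1,2], [2,3]

Hence C_0 ≅ Z^4, C_1 ≅ Z^4.

The boundary map ∂_1: C_1 → C_0 maps an edge to its endpoints' difference, ∂[p,q] = q − p. For instance
  ∂[0,3] = [3] − [0].
The 4×4 boundary matrix has rank 3 and Smith normal form diag(1,1,1).

From H_k ≅ ker(∂_k) / im(∂_{k+1}) we obtain:

  H_0: rank C_0 − rank ∂_1 = 4 − 3 = 1, and the invariant factors of ∂_1 are all 1, so H_0 ≅ Z.
  H_1: rank ker ∂_1 − rank ∂_2 = (4 − 3) − 0 = 1, and there is no ∂_2, so H_1 ≅ Z.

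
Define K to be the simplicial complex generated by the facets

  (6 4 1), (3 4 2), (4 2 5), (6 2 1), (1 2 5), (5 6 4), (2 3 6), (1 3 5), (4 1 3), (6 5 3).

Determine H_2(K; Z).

H_2 ≅ 0.

We work with the vertex ordering 1 < 2 < 3 < 4 < 5 < 6. The simplices of K, each written with vertices in increasing order, are:

  0-simplices (6): [1], [2], [3], [4], [5], [6]
  1-simplices (15): [1,2], [1,3], [1,4], [1,5], [1,6], [2,3], [2,4], [2,5], [2,6], [3,4], [3,5], [3,6], [4,5], [4,6], [5,6]
  2-simplices (10): [1,2,5], [1,2,6], [1,3,4], [1,3,5], [1,4,6], [2,3,4], [2,3,6], [2,4,5], [3,5,6], [4,5,6]

Hence C_0 ≅ Z^6, C_1 ≅ Z^15, C_2 ≅ Z^10.

The boundary map ∂_1: C_1 → C_0 sends each edge [p,q] (with p < q) to q − p.
This gives a 6×15 integer matrix of rank 5; reducing to Smith normal form yields diagonal entries (1,1,1,1,1).

Boundary ∂_2: C_2 → C_1 acts by ∂[p,q,r] = [q,r] − [p,r] + [p,q]. For instance
  ∂[1,4,6] = [4,6] − [1,6] + [1,4],
  ∂[2,3,4] = [3,4] − [2,4] + [2,3].
The 15×10 boundary matrix has rank 10 and Smith normal form diag(1,1,1,1,1,1,1,1,1,2).

Reading off H_k = ker ∂_k / im ∂_{k+1}:

  H_2: rank ker ∂_2 − rank ∂_3 = (10 − 10) − 0 = 0, and there is no ∂_3, so H_2 ≅ 0.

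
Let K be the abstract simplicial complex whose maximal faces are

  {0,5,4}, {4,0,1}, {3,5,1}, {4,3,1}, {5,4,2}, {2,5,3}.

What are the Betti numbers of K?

b_0 = 1, b_1 = 1, b_2 = 0.

We work with the vertex ordering 0 < 1 < 2 < 3 < 4 < 5. The simplices of K, each written with vertices in increasing order, are:

  0-simplices (6): [0], [1], [2], [3], [4], [5]
  1-simplices (12): [0,1], [0,4], [0,5], [1,3], [1,4], [1,5], [2,3], [2,4], [2,5], [3,4], [3,5], [4,5]
  2-simplices (6): [0,1,4], [0,4,5], [1,3,4], [1,3,5], [2,3,5], [2,4,5]

giving chain groups C_0 ≅ Z^6, C_1 ≅ Z^12, C_2 ≅ Z^6.

∂_1: C_1 → C_0 maps an edge to its endpoints' difference, ∂[p,q] = q − p. For instance
  ∂[1,4] = [4] − [1].
As a 6×12 matrix over Z this has rank 5, with invariant factors (1,1,1,1,1).

Boundary ∂_2: C_2 → C_1 acts by ∂[p,q,r] = [q,r] − [p,r] + [p,q]. For instance
  ∂[2,4,5] = [4,5] − [2,5] + [2,4],
  ∂[0,4,5] = [4,5] − [0,5] + [0,4].
This gives a 12×6 integer matrix of rank 6; reducing to Smith normal form yields diagonal entries (1,1,1,1,1,1).

Now H_k = ker ∂_k / im ∂_{k+1}, so:

  H_0: rank C_0 − rank ∂_1 = 6 − 5 = 1, and the invariant factors of ∂_1 are all 1, so H_0 ≅ Z.
  H_1: rank ker ∂_1 − rank ∂_2 = (12 − 5) − 6 = 1, and the invariant factors of ∂_2 are all 1, so H_1 ≅ Z.
  H_2: rank ker ∂_2 − rank ∂_3 = (6 − 6) − 0 = 0, and there is no ∂_3, so H_2 ≅ 0.

(K is a triangulation of the cylinder S^1 x I.)

Hence the Betti numbers are b_0 = 1, b_1 = 1, b_2 = 0.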